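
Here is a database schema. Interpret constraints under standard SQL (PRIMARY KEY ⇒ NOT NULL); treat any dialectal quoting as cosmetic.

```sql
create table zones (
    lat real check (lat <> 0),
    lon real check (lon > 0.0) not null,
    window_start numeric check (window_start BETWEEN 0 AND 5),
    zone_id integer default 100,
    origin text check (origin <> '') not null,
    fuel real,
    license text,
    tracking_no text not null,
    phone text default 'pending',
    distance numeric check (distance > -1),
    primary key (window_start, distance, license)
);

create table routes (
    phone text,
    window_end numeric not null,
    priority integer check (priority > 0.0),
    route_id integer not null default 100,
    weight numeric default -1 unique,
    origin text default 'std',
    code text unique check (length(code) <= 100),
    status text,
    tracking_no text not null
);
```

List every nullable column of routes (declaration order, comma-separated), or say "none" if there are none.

phone, priority, weight, origin, code, status

- phone: no NOT NULL constraint applies → nullable.
- window_end: declared NOT NULL → not nullable.
- priority: CHECK does not forbid NULL (a CHECK constraint passes when its expression is NULL) → nullable.
- route_id: declared NOT NULL → not nullable.
- weight: UNIQUE does not imply NOT NULL → nullable.
- origin: DEFAULT only fills an omitted column; an explicit NULL is still allowed → nullable.
- code: CHECK does not forbid NULL (a CHECK constraint passes when its expression is NULL) → nullable.
- status: no NOT NULL constraint applies → nullable.
- tracking_no: declared NOT NULL → not nullable.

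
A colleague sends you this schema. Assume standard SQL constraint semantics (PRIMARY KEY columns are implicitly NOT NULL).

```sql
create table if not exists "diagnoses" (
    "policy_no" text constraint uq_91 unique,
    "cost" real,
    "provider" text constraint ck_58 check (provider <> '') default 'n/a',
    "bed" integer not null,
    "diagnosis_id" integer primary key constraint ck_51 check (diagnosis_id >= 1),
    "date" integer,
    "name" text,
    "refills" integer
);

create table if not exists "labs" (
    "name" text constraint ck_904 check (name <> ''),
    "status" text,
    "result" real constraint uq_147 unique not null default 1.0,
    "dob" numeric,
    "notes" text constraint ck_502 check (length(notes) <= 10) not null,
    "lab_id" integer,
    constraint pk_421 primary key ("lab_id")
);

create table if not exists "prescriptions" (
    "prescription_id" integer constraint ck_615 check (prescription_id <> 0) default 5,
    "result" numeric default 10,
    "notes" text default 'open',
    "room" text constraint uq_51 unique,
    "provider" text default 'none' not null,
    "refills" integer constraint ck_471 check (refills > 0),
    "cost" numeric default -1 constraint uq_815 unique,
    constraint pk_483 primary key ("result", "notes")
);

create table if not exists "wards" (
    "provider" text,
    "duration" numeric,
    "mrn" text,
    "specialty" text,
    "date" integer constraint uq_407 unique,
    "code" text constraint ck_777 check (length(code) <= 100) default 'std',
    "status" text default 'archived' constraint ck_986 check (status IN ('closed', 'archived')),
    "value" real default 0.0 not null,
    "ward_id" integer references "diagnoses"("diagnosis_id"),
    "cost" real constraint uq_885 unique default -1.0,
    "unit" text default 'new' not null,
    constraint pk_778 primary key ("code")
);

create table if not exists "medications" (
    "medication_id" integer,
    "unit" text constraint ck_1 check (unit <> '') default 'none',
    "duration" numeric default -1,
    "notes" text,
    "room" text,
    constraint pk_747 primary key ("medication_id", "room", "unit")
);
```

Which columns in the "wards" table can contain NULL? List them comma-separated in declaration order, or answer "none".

provider, duration, mrn, specialty, date, status, ward_id, cost

- provider: no NOT NULL constraint applies → nullable.
- duration: no NOT NULL constraint applies → nullable.
- mrn: no NOT NULL constraint applies → nullable.
- specialty: no NOT NULL constraint applies → nullable.
- date: UNIQUE does not imply NOT NULL → nullable.
- code: part of the PRIMARY KEY, which implies NOT NULL → not nullable.
- status: CHECK does not forbid NULL (a CHECK constraint passes when its expression is NULL) → nullable.
- value: declared NOT NULL → not nullable.
- ward_id: a foreign key column may be NULL unless separately constrained → nullable.
- cost: UNIQUE does not imply NOT NULL → nullable.
- unit: declared NOT NULL → not nullable.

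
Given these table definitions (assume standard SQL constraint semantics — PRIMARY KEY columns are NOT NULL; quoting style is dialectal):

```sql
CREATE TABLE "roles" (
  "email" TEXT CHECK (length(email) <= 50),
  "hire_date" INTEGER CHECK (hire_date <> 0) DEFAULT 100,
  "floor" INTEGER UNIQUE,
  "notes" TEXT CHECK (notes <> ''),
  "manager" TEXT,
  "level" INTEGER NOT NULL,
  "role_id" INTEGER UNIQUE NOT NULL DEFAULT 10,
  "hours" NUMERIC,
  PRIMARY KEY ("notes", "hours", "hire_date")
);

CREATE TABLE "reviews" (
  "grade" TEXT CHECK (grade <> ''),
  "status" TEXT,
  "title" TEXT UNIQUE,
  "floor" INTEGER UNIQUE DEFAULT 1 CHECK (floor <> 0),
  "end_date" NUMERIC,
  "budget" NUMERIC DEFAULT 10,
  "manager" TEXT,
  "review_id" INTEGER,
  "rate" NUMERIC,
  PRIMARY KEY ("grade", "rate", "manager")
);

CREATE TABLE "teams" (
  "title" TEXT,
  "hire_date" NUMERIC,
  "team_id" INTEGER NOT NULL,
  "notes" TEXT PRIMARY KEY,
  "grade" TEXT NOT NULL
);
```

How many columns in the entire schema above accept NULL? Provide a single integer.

roles: 3 nullable (email, floor, manager — PK (notes, hours, hire_date) and explicit NOT NULL columns excluded).
reviews: 6 nullable (status, title, floor, end_date, budget, review_id — PK (grade, rate, manager) and explicit NOT NULL columns excluded).
teams: 2 nullable (title, hire_date — PK (notes) and explicit NOT NULL columns excluded).
Total: 3 + 6 + 2 = 11.

11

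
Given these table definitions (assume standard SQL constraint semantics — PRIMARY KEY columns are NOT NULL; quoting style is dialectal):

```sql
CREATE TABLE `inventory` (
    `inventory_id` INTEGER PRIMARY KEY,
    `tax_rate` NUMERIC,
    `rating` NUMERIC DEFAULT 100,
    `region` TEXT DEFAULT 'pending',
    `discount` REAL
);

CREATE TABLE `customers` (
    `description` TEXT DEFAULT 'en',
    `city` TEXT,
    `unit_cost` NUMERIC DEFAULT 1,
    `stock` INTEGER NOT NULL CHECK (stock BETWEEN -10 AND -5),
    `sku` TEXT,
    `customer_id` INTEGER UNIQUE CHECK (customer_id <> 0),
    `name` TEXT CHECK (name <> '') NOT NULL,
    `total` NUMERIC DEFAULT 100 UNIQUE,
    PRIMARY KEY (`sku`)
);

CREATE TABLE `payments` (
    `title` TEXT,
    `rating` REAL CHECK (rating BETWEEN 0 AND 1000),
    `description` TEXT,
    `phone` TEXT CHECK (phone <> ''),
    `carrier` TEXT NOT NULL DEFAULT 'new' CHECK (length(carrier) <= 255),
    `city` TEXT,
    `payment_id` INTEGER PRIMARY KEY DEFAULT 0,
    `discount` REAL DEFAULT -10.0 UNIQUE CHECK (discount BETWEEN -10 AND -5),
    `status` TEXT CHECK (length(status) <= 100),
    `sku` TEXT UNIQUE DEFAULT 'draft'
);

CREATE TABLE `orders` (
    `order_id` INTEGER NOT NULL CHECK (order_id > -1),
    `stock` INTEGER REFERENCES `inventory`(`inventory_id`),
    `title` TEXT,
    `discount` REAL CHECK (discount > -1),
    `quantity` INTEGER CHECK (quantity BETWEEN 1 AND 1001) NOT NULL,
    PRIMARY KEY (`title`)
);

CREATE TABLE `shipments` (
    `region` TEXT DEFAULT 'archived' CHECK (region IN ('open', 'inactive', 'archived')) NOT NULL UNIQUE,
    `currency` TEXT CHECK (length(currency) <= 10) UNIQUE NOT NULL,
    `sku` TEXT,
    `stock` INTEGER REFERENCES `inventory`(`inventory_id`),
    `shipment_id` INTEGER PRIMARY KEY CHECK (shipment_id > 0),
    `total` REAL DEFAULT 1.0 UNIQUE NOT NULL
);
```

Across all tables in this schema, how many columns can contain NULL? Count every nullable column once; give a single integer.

21

inventory: 4 nullable (tax_rate, rating, region, discount — PK (inventory_id) and explicit NOT NULL columns excluded).
customers: 5 nullable (description, city, unit_cost, customer_id, total — PK (sku) and explicit NOT NULL columns excluded).
payments: 8 nullable (title, rating, description, phone, city, discount, status, sku — PK (payment_id) and explicit NOT NULL columns excluded).
orders: 2 nullable (stock, discount — PK (title) and explicit NOT NULL columns excluded).
shipments: 2 nullable (sku, stock — PK (shipment_id) and explicit NOT NULL columns excluded).
Total: 4 + 5 + 8 + 2 + 2 = 21.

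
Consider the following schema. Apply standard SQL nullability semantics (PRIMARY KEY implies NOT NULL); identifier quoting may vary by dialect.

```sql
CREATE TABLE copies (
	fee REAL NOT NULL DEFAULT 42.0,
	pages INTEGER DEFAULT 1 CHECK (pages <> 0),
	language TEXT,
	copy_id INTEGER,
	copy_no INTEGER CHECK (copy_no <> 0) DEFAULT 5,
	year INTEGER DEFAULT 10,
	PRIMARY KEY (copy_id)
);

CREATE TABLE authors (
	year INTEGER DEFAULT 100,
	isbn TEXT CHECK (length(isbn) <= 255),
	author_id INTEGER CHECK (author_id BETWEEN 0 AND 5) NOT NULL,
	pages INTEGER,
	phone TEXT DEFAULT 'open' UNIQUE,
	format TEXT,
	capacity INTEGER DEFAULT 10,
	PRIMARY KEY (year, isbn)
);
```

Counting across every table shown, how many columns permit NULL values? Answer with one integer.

copies: 4 nullable (pages, language, copy_no, year — PK (copy_id) and explicit NOT NULL columns excluded).
authors: 4 nullable (pages, phone, format, capacity — PK (year, isbn) and explicit NOT NULL columns excluded).
Total: 4 + 4 = 8.

8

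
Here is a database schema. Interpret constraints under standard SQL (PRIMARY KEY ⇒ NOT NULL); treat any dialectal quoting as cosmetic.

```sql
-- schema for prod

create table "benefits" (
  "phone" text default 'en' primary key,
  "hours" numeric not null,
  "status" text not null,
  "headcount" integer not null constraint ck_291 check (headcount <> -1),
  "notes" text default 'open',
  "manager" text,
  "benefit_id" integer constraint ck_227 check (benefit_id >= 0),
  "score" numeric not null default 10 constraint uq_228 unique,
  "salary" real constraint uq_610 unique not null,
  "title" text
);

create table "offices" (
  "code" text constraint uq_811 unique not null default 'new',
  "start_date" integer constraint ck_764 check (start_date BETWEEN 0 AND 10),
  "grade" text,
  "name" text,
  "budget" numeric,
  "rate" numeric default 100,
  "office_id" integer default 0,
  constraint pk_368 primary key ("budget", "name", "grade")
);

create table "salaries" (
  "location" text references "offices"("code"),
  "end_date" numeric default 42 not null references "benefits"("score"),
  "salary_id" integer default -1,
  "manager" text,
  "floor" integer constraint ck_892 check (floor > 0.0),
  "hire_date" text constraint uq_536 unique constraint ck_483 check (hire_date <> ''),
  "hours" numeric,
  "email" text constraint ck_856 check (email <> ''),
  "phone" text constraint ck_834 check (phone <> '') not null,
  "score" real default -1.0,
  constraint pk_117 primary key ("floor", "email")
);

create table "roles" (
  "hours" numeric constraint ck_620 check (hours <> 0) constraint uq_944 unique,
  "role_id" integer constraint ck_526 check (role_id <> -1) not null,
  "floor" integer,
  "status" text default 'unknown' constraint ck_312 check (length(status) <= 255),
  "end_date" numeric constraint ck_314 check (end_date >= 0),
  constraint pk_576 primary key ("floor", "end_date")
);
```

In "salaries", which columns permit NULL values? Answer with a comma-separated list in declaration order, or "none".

- location: a foreign key column may be NULL unless separately constrained → nullable.
- end_date: declared NOT NULL → not nullable.
- salary_id: DEFAULT only fills an omitted column; an explicit NULL is still allowed → nullable.
- manager: no NOT NULL constraint applies → nullable.
- floor: part of the PRIMARY KEY, which implies NOT NULL → not nullable.
- hire_date: CHECK does not forbid NULL (a CHECK constraint passes when its expression is NULL) → nullable.
- hours: no NOT NULL constraint applies → nullable.
- email: part of the PRIMARY KEY, which implies NOT NULL → not nullable.
- phone: declared NOT NULL → not nullable.
- score: DEFAULT only fills an omitted column; an explicit NULL is still allowed → nullable.

location, salary_id, manager, hire_date, hours, score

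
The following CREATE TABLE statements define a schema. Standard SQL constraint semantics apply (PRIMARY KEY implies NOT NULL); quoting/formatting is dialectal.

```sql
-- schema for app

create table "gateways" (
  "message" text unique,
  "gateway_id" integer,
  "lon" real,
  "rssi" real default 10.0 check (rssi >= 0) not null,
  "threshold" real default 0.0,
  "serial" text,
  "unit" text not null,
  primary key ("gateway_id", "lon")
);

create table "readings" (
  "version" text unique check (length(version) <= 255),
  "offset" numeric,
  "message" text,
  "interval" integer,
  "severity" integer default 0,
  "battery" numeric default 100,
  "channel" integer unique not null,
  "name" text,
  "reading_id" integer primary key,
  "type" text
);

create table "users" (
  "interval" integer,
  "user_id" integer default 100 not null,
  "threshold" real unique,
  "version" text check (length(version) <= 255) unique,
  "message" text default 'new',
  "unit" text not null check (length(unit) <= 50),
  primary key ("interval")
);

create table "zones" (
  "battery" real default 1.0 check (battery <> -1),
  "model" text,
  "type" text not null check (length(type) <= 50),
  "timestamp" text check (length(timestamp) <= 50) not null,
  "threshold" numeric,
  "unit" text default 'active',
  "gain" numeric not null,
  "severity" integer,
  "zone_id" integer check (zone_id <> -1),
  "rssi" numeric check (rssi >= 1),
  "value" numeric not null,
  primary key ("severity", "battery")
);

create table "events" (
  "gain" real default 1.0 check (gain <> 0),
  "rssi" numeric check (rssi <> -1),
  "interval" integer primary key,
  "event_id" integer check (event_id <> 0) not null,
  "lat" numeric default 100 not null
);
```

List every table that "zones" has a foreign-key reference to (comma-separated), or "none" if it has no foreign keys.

none

No column in zones has a REFERENCES clause.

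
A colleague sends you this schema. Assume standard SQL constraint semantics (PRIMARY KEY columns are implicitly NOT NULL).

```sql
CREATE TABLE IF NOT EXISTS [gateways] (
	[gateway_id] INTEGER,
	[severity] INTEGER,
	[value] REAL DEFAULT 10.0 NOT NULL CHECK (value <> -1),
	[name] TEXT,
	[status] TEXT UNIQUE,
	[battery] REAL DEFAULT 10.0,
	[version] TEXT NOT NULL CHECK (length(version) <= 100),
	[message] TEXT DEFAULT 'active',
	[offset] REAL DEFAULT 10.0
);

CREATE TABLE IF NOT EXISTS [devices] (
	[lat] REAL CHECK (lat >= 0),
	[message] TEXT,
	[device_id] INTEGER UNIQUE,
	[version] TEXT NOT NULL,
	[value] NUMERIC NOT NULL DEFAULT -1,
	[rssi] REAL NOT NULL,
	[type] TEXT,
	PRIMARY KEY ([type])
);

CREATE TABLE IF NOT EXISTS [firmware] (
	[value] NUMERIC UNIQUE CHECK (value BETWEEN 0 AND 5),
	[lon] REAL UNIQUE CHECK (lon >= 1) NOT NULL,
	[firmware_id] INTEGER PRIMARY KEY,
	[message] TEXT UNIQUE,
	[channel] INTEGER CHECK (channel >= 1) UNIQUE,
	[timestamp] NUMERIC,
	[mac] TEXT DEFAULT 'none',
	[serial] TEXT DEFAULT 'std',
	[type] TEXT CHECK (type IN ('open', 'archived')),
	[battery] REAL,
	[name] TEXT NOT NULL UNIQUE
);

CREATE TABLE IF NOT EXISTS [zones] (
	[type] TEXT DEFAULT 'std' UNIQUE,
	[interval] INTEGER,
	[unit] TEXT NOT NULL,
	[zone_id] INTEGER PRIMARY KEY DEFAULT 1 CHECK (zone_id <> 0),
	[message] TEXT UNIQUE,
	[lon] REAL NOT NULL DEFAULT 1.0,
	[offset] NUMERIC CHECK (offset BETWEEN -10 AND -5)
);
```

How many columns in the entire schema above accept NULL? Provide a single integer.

gateways: 7 nullable (gateway_id, severity, name, status, battery, message, offset — PK none and explicit NOT NULL columns excluded).
devices: 3 nullable (lat, message, device_id — PK (type) and explicit NOT NULL columns excluded).
firmware: 8 nullable (value, message, channel, timestamp, mac, serial, type, battery — PK (firmware_id) and explicit NOT NULL columns excluded).
zones: 4 nullable (type, interval, message, offset — PK (zone_id) and explicit NOT NULL columns excluded).
Total: 7 + 3 + 8 + 4 = 22.

22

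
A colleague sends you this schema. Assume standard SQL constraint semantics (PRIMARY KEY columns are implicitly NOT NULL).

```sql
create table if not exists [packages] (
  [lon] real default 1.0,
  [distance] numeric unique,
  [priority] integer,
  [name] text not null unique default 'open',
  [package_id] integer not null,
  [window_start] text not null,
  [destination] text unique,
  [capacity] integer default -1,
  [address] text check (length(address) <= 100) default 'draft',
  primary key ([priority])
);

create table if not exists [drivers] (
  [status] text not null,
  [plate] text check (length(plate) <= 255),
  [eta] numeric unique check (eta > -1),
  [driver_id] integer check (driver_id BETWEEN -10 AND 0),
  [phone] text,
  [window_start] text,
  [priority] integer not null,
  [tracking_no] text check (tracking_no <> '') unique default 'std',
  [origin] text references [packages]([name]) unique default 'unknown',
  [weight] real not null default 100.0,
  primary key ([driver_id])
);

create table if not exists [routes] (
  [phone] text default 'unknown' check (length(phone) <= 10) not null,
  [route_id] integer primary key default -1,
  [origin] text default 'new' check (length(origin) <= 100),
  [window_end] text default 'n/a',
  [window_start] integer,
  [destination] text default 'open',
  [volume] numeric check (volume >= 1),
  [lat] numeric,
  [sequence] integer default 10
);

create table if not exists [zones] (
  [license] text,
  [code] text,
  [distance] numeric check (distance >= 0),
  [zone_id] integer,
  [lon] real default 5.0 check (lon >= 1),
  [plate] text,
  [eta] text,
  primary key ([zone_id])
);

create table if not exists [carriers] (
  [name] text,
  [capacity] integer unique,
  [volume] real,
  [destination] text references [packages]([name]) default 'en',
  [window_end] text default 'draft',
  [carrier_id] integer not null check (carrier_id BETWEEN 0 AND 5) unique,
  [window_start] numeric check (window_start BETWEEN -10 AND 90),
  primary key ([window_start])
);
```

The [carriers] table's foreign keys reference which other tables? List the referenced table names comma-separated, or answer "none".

packages

- destination REFERENCES packages(name).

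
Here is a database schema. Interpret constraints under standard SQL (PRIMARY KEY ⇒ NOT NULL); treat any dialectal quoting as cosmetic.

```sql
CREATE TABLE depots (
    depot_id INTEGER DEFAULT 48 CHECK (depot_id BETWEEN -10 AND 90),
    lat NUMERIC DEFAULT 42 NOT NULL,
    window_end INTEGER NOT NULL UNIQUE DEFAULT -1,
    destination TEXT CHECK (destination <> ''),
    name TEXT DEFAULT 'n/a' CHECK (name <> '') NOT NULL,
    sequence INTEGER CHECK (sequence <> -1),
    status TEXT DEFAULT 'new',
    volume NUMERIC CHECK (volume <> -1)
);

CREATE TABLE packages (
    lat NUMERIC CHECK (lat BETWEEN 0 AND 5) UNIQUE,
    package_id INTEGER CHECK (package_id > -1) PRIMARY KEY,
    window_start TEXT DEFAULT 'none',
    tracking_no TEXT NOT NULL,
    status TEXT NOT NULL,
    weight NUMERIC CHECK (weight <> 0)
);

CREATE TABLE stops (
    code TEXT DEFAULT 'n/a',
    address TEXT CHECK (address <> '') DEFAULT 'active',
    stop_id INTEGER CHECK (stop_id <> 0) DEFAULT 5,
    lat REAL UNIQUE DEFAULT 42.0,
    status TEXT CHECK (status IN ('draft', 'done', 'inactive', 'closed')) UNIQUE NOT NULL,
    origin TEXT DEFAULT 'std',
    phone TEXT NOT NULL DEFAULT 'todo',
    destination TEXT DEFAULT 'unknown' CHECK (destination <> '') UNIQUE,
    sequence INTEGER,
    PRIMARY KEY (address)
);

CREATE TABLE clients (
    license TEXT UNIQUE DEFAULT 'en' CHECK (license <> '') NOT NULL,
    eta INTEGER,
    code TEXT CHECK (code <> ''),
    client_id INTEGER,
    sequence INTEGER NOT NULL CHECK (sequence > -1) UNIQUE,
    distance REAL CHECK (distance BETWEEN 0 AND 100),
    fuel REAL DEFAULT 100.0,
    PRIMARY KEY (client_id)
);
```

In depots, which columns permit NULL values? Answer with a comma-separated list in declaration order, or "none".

depot_id, destination, sequence, status, volume

- depot_id: CHECK does not forbid NULL (a CHECK constraint passes when its expression is NULL) → nullable.
- lat: declared NOT NULL → not nullable.
- window_end: declared NOT NULL → not nullable.
- destination: CHECK does not forbid NULL (a CHECK constraint passes when its expression is NULL) → nullable.
- name: declared NOT NULL → not nullable.
- sequence: CHECK does not forbid NULL (a CHECK constraint passes when its expression is NULL) → nullable.
- status: DEFAULT only fills an omitted column; an explicit NULL is still allowed → nullable.
- volume: CHECK does not forbid NULL (a CHECK constraint passes when its expression is NULL) → nullable.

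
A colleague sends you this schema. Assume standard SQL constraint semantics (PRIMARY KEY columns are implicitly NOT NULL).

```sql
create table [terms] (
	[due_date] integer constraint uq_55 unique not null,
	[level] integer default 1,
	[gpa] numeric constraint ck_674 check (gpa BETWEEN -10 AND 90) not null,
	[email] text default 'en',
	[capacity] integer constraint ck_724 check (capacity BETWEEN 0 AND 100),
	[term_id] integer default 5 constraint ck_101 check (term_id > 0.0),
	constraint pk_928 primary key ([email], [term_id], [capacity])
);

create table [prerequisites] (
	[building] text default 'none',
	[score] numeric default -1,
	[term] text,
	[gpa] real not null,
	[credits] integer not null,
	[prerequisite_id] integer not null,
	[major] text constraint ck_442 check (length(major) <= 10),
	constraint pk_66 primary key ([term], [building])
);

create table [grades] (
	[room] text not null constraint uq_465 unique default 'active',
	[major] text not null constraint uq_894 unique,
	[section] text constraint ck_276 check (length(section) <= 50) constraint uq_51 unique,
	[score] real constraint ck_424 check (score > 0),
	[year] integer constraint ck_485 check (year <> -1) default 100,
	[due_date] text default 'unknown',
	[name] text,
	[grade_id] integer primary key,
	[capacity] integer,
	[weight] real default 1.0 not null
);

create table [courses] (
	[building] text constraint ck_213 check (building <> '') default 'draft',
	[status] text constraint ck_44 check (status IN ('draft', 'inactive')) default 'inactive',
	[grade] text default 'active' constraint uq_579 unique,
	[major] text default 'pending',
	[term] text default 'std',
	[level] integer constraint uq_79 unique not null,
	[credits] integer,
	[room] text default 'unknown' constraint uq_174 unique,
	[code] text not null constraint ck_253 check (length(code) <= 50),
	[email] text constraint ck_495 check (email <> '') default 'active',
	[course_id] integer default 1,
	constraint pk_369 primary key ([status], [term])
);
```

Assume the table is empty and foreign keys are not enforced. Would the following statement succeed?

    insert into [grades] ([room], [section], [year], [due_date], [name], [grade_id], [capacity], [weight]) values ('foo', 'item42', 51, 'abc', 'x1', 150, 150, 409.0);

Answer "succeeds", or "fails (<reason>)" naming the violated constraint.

major is omitted from the column list and has no DEFAULT, so it would receive NULL.
But major is declared NOT NULL.

fails (NOT NULL on major)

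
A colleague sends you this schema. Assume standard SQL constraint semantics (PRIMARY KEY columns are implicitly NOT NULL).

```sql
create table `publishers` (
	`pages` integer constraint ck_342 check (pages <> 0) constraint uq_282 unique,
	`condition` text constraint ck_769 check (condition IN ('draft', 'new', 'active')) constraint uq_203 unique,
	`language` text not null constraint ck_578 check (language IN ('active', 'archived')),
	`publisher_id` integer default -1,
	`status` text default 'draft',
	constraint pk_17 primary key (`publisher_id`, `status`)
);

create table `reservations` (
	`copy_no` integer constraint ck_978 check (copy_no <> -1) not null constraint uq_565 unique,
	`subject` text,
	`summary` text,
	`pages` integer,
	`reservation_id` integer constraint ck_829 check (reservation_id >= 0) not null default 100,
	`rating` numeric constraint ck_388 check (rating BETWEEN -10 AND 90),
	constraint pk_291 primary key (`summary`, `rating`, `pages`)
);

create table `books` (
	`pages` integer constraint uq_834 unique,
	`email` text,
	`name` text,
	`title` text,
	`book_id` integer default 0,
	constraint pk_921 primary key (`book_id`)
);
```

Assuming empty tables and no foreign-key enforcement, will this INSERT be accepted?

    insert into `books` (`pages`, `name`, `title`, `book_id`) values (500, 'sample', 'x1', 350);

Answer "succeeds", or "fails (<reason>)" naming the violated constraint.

NOT NULL columns: book_id is supplied.
No constraint is violated.

succeeds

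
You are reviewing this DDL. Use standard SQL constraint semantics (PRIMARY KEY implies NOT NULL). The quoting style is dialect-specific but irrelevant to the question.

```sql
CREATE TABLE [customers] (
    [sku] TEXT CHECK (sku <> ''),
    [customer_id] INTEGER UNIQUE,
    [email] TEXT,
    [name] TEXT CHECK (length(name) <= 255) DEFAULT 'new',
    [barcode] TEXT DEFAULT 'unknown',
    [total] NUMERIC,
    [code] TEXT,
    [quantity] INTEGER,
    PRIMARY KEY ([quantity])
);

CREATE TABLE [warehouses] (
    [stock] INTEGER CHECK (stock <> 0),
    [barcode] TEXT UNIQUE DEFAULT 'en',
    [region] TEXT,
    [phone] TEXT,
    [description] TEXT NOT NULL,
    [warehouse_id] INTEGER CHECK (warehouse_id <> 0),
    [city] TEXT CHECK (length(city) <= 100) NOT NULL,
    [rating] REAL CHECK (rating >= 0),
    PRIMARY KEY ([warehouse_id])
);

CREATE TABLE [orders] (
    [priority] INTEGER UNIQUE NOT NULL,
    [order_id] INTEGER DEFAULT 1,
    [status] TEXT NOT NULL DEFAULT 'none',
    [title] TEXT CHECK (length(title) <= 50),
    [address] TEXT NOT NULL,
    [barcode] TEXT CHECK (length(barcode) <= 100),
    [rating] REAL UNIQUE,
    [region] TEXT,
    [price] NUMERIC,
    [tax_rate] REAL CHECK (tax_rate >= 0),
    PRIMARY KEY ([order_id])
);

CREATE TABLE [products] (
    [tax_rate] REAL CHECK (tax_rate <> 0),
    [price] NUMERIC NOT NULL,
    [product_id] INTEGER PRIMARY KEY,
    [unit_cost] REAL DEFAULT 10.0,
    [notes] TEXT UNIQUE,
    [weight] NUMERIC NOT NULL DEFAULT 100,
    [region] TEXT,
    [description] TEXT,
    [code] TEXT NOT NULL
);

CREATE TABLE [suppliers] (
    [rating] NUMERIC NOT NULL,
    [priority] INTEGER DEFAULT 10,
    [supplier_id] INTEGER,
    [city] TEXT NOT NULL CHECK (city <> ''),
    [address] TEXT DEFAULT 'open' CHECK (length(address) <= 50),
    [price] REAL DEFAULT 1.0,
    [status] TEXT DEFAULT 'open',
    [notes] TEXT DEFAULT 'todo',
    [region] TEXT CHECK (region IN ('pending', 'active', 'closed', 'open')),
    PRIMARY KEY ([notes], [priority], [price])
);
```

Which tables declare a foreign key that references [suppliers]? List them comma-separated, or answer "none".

none

No REFERENCES clause anywhere in the schema names suppliers.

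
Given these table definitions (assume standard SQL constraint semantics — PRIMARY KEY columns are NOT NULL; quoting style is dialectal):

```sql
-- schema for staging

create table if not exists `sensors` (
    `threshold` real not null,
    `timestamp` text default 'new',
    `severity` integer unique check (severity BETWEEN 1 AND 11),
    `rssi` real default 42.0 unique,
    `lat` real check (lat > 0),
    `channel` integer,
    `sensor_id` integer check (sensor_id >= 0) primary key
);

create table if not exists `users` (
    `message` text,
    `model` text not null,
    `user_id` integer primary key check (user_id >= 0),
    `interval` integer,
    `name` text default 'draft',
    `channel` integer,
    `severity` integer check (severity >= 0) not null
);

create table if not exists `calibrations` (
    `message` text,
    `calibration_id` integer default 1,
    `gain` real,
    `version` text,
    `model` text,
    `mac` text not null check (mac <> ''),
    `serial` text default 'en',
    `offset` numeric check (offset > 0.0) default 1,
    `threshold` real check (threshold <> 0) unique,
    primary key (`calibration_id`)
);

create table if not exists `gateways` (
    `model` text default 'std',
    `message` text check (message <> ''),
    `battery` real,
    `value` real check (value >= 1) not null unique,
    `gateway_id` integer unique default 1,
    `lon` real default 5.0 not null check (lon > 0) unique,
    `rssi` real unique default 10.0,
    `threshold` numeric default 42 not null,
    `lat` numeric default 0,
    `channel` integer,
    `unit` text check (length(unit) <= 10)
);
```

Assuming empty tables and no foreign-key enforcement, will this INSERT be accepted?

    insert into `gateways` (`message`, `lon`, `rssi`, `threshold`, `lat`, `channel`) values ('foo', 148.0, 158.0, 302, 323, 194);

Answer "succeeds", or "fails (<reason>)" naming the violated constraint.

value is omitted from the column list and has no DEFAULT, so it would receive NULL.
But value is declared NOT NULL.

fails (NOT NULL on value)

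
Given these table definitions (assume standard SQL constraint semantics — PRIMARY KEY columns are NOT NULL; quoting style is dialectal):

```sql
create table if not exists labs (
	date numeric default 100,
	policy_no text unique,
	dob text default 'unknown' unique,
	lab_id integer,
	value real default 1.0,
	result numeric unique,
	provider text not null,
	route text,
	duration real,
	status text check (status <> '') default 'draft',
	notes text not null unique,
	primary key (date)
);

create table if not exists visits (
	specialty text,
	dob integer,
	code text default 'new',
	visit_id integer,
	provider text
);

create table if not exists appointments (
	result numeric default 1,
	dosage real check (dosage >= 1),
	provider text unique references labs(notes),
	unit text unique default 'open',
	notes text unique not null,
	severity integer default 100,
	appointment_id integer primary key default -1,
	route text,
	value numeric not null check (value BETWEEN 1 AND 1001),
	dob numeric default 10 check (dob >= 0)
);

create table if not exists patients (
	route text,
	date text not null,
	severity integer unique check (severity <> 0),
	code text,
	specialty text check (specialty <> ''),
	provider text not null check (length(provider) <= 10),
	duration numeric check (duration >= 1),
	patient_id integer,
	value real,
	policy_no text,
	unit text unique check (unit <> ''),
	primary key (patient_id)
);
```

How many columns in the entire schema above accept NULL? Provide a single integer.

labs: 8 nullable (policy_no, dob, lab_id, value, result, route, duration, status — PK (date) and explicit NOT NULL columns excluded).
visits: 5 nullable (specialty, dob, code, visit_id, provider — PK none and explicit NOT NULL columns excluded).
appointments: 7 nullable (result, dosage, provider, unit, severity, route, dob — PK (appointment_id) and explicit NOT NULL columns excluded).
patients: 8 nullable (route, severity, code, specialty, duration, value, policy_no, unit — PK (patient_id) and explicit NOT NULL columns excluded).
Total: 8 + 5 + 7 + 8 = 28.

28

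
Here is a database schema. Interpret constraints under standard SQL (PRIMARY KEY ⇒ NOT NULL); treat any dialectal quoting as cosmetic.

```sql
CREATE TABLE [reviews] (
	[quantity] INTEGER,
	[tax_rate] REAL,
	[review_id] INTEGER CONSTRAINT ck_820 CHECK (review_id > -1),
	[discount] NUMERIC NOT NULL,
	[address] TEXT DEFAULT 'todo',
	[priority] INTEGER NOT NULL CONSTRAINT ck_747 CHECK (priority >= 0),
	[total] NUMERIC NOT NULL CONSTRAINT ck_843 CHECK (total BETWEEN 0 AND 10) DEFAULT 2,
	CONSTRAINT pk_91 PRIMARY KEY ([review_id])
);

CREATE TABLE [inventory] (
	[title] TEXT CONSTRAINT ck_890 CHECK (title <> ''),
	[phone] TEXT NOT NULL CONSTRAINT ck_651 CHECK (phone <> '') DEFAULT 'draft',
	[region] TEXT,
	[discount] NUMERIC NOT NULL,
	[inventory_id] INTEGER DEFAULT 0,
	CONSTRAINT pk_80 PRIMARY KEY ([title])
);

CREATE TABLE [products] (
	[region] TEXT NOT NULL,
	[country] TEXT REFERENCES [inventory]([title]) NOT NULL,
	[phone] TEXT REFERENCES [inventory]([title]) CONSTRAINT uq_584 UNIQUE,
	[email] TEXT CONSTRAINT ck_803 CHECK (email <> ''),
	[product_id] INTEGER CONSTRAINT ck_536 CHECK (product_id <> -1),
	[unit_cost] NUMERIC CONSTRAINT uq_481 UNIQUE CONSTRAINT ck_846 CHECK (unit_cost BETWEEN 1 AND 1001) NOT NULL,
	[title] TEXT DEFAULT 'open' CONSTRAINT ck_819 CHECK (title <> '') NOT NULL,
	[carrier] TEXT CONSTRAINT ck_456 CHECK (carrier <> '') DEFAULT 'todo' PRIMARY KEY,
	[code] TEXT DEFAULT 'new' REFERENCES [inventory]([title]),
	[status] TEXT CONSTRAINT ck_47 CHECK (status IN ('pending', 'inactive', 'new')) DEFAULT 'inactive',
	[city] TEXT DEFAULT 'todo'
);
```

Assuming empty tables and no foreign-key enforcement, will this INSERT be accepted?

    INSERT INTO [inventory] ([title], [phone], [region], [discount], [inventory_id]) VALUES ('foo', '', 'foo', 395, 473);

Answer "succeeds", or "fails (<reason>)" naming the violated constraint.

The value '' for phone violates CHECK (phone <> '').

fails (CHECK on phone)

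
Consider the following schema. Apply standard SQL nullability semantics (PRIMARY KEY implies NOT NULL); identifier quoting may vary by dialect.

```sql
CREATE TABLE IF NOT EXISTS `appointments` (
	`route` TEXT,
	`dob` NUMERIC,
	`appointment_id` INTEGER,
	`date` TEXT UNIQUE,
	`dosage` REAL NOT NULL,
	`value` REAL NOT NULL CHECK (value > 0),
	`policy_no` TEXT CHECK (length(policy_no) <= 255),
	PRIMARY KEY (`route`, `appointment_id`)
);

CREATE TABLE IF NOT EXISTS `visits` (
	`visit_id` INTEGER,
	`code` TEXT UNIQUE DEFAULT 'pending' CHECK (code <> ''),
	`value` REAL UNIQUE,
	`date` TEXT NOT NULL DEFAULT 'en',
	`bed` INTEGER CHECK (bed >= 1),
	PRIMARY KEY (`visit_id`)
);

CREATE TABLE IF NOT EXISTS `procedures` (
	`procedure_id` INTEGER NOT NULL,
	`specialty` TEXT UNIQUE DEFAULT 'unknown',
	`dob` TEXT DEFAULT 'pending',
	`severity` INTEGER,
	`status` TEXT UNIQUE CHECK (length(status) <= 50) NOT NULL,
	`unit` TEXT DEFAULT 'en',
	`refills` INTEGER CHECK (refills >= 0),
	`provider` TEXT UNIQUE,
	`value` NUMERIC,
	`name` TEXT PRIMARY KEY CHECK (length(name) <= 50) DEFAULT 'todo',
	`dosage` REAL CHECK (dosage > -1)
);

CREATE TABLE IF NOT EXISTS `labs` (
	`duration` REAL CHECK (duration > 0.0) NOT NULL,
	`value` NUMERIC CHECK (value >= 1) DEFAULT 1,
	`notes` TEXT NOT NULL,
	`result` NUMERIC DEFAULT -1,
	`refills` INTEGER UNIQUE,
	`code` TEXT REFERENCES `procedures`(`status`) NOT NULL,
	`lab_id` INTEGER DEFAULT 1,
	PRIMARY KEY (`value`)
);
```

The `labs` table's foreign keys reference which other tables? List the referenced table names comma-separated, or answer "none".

- code REFERENCES procedures(status).

procedures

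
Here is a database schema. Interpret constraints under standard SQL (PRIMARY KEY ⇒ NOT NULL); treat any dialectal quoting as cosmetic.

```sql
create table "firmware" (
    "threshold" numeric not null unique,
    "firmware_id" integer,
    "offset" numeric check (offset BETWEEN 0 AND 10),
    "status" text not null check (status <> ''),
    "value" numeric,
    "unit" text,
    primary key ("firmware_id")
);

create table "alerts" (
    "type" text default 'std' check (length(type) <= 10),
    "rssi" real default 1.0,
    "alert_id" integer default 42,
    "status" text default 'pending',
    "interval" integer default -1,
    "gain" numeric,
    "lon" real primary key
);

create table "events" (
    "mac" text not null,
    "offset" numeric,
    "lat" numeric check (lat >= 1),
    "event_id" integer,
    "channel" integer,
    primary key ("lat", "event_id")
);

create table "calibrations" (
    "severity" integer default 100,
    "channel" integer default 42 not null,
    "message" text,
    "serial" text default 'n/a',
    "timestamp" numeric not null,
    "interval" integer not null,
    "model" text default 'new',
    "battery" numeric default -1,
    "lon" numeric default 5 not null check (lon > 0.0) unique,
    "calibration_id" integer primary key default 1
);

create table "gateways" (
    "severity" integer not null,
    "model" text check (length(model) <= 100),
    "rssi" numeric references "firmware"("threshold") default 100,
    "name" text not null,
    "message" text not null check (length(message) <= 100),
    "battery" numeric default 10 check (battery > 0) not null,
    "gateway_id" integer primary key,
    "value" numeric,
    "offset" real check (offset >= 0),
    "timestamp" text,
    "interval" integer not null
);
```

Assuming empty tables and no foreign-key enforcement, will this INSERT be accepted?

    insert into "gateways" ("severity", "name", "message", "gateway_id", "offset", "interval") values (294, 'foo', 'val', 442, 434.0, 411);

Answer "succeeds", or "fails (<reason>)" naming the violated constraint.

succeeds

NOT NULL columns: battery defaults to 10; gateway_id is supplied; interval is supplied; message is supplied; name is supplied; severity is supplied.
CHECK constraints: 'val' satisfies (length(message) <= 100); 434.0 satisfies (offset >= 0).
No constraint is violated.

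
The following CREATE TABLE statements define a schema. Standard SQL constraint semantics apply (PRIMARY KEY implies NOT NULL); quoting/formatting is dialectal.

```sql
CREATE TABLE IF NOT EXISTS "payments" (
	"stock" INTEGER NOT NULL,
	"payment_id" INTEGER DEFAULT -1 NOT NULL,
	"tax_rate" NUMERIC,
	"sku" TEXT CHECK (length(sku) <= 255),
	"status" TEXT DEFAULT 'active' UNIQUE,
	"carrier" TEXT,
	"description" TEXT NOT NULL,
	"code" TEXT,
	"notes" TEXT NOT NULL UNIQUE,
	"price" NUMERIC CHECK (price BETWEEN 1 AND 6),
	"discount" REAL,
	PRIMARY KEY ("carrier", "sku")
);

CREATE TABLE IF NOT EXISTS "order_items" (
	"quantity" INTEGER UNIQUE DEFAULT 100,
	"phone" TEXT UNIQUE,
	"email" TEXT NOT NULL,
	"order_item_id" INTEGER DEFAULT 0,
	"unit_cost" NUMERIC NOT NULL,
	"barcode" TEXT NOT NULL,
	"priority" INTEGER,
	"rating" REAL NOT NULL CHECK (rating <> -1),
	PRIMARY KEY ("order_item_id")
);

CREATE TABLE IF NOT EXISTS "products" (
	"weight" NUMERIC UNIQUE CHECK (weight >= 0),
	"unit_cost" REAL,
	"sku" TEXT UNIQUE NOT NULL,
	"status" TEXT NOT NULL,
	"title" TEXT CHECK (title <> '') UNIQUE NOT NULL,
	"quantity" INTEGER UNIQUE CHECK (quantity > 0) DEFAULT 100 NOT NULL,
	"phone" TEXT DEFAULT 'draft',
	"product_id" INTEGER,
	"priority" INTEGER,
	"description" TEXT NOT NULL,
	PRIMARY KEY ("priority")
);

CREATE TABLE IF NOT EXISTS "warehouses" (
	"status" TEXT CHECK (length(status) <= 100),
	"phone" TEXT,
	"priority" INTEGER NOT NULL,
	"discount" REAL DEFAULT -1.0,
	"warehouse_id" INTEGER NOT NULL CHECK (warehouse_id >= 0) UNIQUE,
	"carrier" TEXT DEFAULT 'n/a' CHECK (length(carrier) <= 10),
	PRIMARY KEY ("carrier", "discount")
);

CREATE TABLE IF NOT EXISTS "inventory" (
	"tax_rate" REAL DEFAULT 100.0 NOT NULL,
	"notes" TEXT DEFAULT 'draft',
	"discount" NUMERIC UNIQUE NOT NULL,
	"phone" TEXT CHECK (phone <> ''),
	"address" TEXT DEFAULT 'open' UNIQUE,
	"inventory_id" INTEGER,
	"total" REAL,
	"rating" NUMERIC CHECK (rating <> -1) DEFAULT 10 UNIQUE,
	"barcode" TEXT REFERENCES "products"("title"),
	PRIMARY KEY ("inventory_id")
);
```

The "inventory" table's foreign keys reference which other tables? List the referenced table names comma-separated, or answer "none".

- barcode REFERENCES products(title).

products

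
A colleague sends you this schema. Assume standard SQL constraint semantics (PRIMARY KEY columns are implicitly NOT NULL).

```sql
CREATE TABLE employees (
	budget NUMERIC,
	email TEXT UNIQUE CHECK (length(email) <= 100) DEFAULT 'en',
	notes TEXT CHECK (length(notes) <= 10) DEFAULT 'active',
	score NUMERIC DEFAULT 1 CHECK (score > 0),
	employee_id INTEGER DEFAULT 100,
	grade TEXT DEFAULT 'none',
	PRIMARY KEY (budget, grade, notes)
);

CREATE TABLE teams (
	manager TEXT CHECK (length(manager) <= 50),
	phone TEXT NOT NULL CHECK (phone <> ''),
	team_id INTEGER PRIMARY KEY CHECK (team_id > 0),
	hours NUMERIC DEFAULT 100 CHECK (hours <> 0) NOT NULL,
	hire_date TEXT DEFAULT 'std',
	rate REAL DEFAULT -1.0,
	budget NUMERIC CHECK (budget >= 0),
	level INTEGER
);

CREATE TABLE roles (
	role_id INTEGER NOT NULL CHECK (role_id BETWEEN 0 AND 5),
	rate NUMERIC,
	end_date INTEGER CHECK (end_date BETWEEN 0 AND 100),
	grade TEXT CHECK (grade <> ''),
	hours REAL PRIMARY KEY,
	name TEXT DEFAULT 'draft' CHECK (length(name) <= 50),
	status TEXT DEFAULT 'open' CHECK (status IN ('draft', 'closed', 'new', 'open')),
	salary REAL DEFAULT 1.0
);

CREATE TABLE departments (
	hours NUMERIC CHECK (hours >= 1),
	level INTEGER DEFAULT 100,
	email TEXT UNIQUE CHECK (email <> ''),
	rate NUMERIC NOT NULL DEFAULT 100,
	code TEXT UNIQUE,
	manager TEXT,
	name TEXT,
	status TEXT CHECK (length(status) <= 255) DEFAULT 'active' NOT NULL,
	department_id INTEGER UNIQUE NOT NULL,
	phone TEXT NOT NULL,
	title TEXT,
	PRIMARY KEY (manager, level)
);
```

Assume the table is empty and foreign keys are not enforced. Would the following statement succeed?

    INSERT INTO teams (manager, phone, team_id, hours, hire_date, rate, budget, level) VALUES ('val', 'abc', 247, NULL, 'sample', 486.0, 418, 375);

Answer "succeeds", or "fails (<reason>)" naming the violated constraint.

fails (NOT NULL on hours)

hours is explicitly set to NULL, but hours is declared NOT NULL.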